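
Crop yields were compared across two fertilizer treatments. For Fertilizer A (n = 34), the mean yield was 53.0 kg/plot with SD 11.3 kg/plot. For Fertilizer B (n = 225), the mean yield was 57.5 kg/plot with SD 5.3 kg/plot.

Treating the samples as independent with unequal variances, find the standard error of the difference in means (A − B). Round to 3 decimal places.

1.970

Per-group SEs: s₁/√n₁ = 11.3/√34 = 1.9379, s₂/√n₂ = 5.3/√225 = 0.3533.
Unpooled SE of the difference: √(3.75545641 + 0.12482089) = 1.9698.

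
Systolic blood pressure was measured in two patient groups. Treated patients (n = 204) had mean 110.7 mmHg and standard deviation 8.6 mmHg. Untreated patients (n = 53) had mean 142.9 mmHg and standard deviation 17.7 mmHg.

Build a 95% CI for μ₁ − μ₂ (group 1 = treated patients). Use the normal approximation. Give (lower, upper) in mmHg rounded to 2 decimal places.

Standard errors of each mean: 8.6/√204 = 0.6021 and 17.7/√53 = 2.4313.
SE(x̄₁ − x̄₂) = √(0.6021² + 2.4313²) = 2.5047 for independent samples with unequal variances.
With z* = 1.960, the margin is 1.960 × 2.5047 = 4.9092.
x̄₁ − x̄₂ = 110.7 − 142.9 = -32.2000; the interval is -32.2000 ± 4.9092 = (-37.11, -27.29).

(-37.11, -27.29)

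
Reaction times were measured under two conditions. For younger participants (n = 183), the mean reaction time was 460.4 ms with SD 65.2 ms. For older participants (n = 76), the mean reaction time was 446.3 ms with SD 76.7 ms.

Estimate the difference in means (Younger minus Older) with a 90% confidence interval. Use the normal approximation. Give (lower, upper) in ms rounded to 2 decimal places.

(-2.40, 30.60)

Per-group SEs: s₁/√n₁ = 65.2/√183 = 4.8197, s₂/√n₂ = 76.7/√76 = 8.7981.
Unpooled SE of the difference: √(23.22950809 + 77.40656361) = 10.0318.
Margin of error = z* · SE = 1.645 × 10.0318 = 16.5023.
x̄₁ − x̄₂ = 460.4 − 446.3 = 14.1000.
CI: 14.1000 ± 16.5023 = (-2.40, 30.60).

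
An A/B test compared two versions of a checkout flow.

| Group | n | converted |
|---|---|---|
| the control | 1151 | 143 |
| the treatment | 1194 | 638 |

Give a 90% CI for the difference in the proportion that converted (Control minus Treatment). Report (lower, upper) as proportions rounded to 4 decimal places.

Sample proportions: 143/1151 = 0.1242, 638/1194 = 0.5343.
Each SE is √(p̂(1−p̂)/n): √(0.1242·0.8758/1151) = 0.00972 and √(0.5343·0.4657/1194) = 0.01444.
SE(p̂₁ − p̂₂) = √(SE₁² + SE₂²) = √(0.0000944784 + 0.0002085136) = 0.01741, since the two samples are independent.
At 90% confidence z* = 1.645; margin = 1.645 × 0.01741 = 0.02864.
The difference is 0.1242 − 0.5343 = -0.4101, so the interval is -0.4101 ± 0.02864 = (-0.4387, -0.3815).

(-0.4387, -0.3815)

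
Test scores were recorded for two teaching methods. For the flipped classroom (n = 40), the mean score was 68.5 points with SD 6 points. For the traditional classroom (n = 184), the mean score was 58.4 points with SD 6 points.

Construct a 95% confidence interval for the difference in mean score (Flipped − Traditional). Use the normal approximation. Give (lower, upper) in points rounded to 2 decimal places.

(8.05, 12.15)

Per-group SEs: s₁/√n₁ = 6/√40 = 0.9487, s₂/√n₂ = 6/√184 = 0.4423.
Unpooled SE of the difference: √(0.90003169 + 0.19562929) = 1.0467.
Margin of error = z* · SE = 1.960 × 1.0467 = 2.0515.
x̄₁ − x̄₂ = 68.5 − 58.4 = 10.1000.
CI: 10.1000 ± 2.0515 = (8.05, 12.15).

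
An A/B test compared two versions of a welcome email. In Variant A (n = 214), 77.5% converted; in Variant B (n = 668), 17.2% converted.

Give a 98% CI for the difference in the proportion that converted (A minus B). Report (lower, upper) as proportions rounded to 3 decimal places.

(0.528, 0.678)

Each SE is √(p̂(1−p̂)/n): √(0.7750·0.2250/214) = 0.02855 and √(0.1720·0.8280/668) = 0.01460.
SE(p̂₁ − p̂₂) = √(SE₁² + SE₂²) = √(0.0008151025 + 0.00021316) = 0.03207, since the two samples are independent.
At 98% confidence z* = 2.326; margin = 2.326 × 0.03207 = 0.07459.
The difference is 0.7750 − 0.1720 = 0.6030, so the interval is 0.6030 ± 0.07459 = (0.528, 0.678).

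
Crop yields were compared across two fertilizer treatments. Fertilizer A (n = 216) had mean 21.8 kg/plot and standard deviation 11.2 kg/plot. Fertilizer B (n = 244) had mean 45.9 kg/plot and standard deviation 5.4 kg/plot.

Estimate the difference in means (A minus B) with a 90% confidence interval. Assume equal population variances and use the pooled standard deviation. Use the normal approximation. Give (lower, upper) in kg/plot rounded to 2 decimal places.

s_p = √[((n₁−1)s₁² + (n₂−1)s₂²)/(n₁+n₂−2)] = √[(215·11.2² + 243·5.4²)/458] = 8.6230.
SE = 8.6230·√(1/216 + 1/244) = 0.8056.
With z* = 1.645, margin = 1.645 × 0.8056 = 1.3252.
x̄₁ − x̄₂ = 21.8 − 45.9 = -24.1000; interval -24.1000 ± 1.3252 = (-25.43, -22.77).

(-25.43, -22.77)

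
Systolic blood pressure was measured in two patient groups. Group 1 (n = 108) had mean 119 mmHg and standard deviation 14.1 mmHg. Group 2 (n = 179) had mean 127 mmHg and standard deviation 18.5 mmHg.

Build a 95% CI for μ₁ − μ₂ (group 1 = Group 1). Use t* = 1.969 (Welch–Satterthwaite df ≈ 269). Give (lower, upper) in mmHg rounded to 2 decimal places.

(-11.81, -4.19)

Standard errors of each mean: 14.1/√108 = 1.3568 and 18.5/√179 = 1.3828.
SE(x̄₁ − x̄₂) = √(1.3568² + 1.3828²) = 1.9373 for independent samples with unequal variances.
With t* = 1.969, the margin is 1.969 × 1.9373 = 3.8145.
x̄₁ − x̄₂ = 119 − 127 = -8.0000; the interval is -8.0000 ± 3.8145 = (-11.81, -4.19).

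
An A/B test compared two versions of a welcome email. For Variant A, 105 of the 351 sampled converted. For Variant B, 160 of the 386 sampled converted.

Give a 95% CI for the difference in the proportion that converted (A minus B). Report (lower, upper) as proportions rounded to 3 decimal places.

p̂₁ = 105/351 = 0.2991 and p̂₂ = 160/386 = 0.4145.
SE₁ = √(p̂₁(1−p̂₁)/n₁) = √(0.2991·0.7009/351) = 0.02444; SE₂ = √(0.4145·0.5855/386) = 0.02507.
Independent samples: SE of the difference = √(SE₁² + SE₂²) = √(0.0005973136 + 0.0006285049) = 0.03501.
z* for 95% confidence is 1.960, so the margin of error is 1.960 × 0.03501 = 0.06862.
Point estimate p̂₁ − p̂₂ = 0.2991 − 0.4145 = -0.1154.
-0.1154 ± 0.06862 → (-0.184, -0.047).

(-0.184, -0.047)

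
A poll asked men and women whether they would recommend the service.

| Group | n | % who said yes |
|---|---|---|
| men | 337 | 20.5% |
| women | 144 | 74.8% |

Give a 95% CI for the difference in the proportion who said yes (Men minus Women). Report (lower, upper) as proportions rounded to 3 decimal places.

(-0.626, -0.460)

The two standard errors are √(0.2050×0.7950/337) = 0.02199 and √(0.7480×0.2520/144) = 0.03618.
Because the samples are independent, SE_diff = √(0.02199² + 0.03618²) = 0.04234.
Using z* = 1.960 for 95%, ME = 1.960 × 0.04234 = 0.08299.
p̂₁ − p̂₂ = -0.5430; interval -0.5430 ± 0.08299 gives (-0.626, -0.460).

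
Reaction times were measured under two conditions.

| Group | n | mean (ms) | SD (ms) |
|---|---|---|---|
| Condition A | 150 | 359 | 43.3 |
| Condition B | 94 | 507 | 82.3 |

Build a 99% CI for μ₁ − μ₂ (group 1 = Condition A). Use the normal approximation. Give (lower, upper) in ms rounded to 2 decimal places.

Per-group SEs: s₁/√n₁ = 43.3/√150 = 3.5354, s₂/√n₂ = 82.3/√94 = 8.4886.
Unpooled SE of the difference: √(12.49905316 + 72.05632996) = 9.1954.
Margin of error = z* · SE = 2.576 × 9.1954 = 23.6874.
x̄₁ − x̄₂ = 359 − 507 = -148.0000.
CI: -148.0000 ± 23.6874 = (-171.69, -124.31).

(-171.69, -124.31)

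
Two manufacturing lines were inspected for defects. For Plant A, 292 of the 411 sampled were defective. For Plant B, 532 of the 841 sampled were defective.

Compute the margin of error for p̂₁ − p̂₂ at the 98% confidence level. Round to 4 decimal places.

p̂₁ = 292/411 = 0.7105 and p̂₂ = 532/841 = 0.6326.
SE₁ = √(p̂₁(1−p̂₁)/n₁) = √(0.7105·0.2895/411) = 0.02237; SE₂ = √(0.6326·0.3674/841) = 0.01662.
Independent samples: SE of the difference = √(SE₁² + SE₂²) = √(0.0005004169 + 0.0002762244) = 0.02787.
z* for 98% confidence is 2.326, so the margin of error is 2.326 × 0.02787 = 0.06483.

0.0648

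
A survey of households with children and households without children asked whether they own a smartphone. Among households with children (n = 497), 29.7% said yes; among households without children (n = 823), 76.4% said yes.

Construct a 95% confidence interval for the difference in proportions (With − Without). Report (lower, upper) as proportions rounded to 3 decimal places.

SE₁ = √(p̂₁(1−p̂₁)/n₁) = √(0.2970·0.7030/497) = 0.02050; SE₂ = √(0.7640·0.2360/823) = 0.01480.
Independent samples: SE of the difference = √(SE₁² + SE₂²) = √(0.00042025 + 0.00021904) = 0.02528.
z* for 95% confidence is 1.960, so the margin of error is 1.960 × 0.02528 = 0.04955.
Point estimate p̂₁ − p̂₂ = 0.2970 − 0.7640 = -0.4670.
-0.4670 ± 0.04955 → (-0.517, -0.417).

(-0.517, -0.417)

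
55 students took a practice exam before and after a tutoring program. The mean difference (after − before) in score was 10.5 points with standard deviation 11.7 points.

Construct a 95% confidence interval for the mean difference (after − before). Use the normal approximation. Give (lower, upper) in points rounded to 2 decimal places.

Paired design: SE = s_d/√n = 11.7/√55 = 1.5776.
z* = 1.960; margin of error = 1.960 × 1.5776 = 3.0921.
10.5 ± 3.0921 → (7.41, 13.59).

(7.41, 13.59)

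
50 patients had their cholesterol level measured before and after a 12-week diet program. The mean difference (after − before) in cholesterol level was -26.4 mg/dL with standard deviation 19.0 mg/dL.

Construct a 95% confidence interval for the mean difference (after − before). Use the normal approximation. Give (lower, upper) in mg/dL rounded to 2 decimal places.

This is a matched-pairs design, so SE = s_d/√n = 19.0/√50 = 2.6870.
Margin = 1.960 × 2.6870 = 5.2665; the interval is -26.4 ± 5.2665 = (-31.67, -21.13).

(-31.67, -21.13)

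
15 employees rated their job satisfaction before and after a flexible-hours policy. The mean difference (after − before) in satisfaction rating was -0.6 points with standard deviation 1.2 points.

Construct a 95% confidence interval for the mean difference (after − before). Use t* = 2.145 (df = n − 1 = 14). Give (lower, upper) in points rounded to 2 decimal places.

(-1.26, 0.06)

Paired design: SE = s_d/√n = 1.2/√15 = 0.3098.
t* = 2.145; margin of error = 2.145 × 0.3098 = 0.6645.
-0.6 ± 0.6645 → (-1.26, 0.06).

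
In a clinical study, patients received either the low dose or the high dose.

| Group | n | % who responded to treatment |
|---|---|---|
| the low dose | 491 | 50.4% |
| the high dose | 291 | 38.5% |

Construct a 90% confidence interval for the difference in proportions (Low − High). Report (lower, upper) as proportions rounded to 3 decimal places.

(0.059, 0.179)

Each SE is √(p̂(1−p̂)/n): √(0.5040·0.4960/491) = 0.02256 and √(0.3850·0.6150/291) = 0.02852.
SE(p̂₁ − p̂₂) = √(SE₁² + SE₂²) = √(0.0005089536 + 0.0008133904) = 0.03636, since the two samples are independent.
At 90% confidence z* = 1.645; margin = 1.645 × 0.03636 = 0.05981.
The difference is 0.5040 − 0.3850 = 0.1190, so the interval is 0.1190 ± 0.05981 = (0.059, 0.179).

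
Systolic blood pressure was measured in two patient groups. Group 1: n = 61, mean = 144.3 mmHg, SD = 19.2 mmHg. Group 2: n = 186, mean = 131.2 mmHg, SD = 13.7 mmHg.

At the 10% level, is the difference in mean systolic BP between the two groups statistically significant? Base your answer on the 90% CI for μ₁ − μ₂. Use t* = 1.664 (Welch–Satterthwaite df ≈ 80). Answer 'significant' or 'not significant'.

SE₁ = s₁/√n₁ = 19.2/√61 = 2.4583; SE₂ = 13.7/√186 = 1.0045.
Independent samples, unequal variances: SE_diff = √(SE₁² + SE₂²) = √(6.04323889 + 1.00902025) = 2.6556.
t* = 1.664, so margin of error = 1.664 × 2.6556 = 4.4189.
Difference in means = 144.3 − 131.2 = 13.1000.
13.1000 ± 4.4189 → (8.6811, 17.5189).
The interval (8.6811, 17.5189) does not contain 0, so the difference is significant.

significant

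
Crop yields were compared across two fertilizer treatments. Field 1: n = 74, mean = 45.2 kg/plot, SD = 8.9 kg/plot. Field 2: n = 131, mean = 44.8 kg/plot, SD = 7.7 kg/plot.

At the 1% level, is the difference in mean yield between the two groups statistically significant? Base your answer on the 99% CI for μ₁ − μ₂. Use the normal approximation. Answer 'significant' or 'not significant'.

SE₁ = s₁/√n₁ = 8.9/√74 = 1.0346; SE₂ = 7.7/√131 = 0.6728.
Independent samples, unequal variances: SE_diff = √(SE₁² + SE₂²) = √(1.07039716 + 0.45265984) = 1.2341.
z* = 2.576, so margin of error = 2.576 × 1.2341 = 3.1790.
Difference in means = 45.2 − 44.8 = 0.4000.
0.4000 ± 3.1790 → (-2.7790, 3.5790).
The interval (-2.7790, 3.5790) contains 0, so the difference is not significant.

not significant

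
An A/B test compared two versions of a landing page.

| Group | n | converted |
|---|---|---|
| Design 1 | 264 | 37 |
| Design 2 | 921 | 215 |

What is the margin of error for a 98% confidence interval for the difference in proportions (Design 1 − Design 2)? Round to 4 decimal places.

0.0593

First, p̂₁ = 37/264 = 0.1402; p̂₂ = 215/921 = 0.2334.
The two standard errors are √(0.1402×0.8598/264) = 0.02137 and √(0.2334×0.7666/921) = 0.01394.
Because the samples are independent, SE_diff = √(0.02137² + 0.01394²) = 0.02551.
Using z* = 2.326 for 98%, ME = 2.326 × 0.02551 = 0.05934.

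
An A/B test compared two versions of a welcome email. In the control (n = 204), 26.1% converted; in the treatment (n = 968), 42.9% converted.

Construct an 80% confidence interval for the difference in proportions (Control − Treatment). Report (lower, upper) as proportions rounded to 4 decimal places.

(-0.2124, -0.1236)

Each SE is √(p̂(1−p̂)/n): √(0.2610·0.7390/204) = 0.03075 and √(0.4290·0.5710/968) = 0.01591.
SE(p̂₁ − p̂₂) = √(SE₁² + SE₂²) = √(0.0009455625 + 0.0002531281) = 0.03462, since the two samples are independent.
At 80% confidence z* = 1.282; margin = 1.282 × 0.03462 = 0.04438.
The difference is 0.2610 − 0.4290 = -0.1680, so the interval is -0.1680 ± 0.04438 = (-0.2124, -0.1236).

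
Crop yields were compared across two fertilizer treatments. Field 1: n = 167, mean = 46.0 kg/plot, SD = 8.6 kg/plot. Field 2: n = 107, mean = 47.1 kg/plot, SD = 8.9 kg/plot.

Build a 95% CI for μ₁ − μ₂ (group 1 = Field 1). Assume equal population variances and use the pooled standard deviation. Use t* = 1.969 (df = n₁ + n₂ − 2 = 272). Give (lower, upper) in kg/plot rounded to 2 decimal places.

Pooled variance s_p² = [166·8.6² + 106·8.9²] / (167+107−2) = 76.0060, so s_p = 8.7181.
SE_diff = s_p·√(1/n₁ + 1/n₂) = 8.7181·√(1/167 + 1/107) = 1.0796.
t* = 1.969; margin = 1.969 × 1.0796 = 2.1257.
Difference = 46.0 − 47.1 = -1.1000.
-1.1000 ± 2.1257 → (-3.23, 1.03).

(-3.23, 1.03)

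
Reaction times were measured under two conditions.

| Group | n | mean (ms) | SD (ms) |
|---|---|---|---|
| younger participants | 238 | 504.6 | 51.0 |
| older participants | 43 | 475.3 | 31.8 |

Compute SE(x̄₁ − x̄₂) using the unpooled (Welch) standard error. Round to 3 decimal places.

SE₁ = s₁/√n₁ = 51.0/√238 = 3.3058; SE₂ = 31.8/√43 = 4.8495.
Independent samples, unequal variances: SE_diff = √(SE₁² + SE₂²) = √(10.92831364 + 23.51765025) = 5.8691.

5.869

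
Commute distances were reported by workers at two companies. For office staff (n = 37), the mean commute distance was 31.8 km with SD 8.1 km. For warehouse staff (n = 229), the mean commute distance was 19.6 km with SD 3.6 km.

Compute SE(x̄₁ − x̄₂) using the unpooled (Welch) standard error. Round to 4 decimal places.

SE₁ = s₁/√n₁ = 8.1/√37 = 1.3316; SE₂ = 3.6/√229 = 0.2379.
Independent samples, unequal variances: SE_diff = √(SE₁² + SE₂²) = √(1.77315856 + 0.05659641) = 1.3527.

1.3527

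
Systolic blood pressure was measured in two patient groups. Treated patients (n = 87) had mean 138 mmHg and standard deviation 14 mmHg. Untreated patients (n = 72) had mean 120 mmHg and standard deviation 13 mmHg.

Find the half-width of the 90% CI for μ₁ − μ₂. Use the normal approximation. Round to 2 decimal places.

SE₁ = s₁/√n₁ = 14/√87 = 1.5010; SE₂ = 13/√72 = 1.5321.
Independent samples, unequal variances: SE_diff = √(SE₁² + SE₂²) = √(2.253001 + 2.34733041) = 2.1448.
z* = 1.645, so margin of error = 1.645 × 2.1448 = 3.5282.

3.53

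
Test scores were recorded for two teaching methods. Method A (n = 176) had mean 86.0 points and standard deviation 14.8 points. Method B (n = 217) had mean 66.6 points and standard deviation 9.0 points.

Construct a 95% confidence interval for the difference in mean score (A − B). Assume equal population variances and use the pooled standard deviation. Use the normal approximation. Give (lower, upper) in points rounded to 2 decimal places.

Pooled variance s_p² = [175·14.8² + 216·9.0²] / (176+217−2) = 142.7826, so s_p = 11.9492.
SE_diff = s_p·√(1/n₁ + 1/n₂) = 11.9492·√(1/176 + 1/217) = 1.2121.
z* = 1.960; margin = 1.960 × 1.2121 = 2.3757.
Difference = 86.0 − 66.6 = 19.4000.
19.4000 ± 2.3757 → (17.02, 21.78).

(17.02, 21.78)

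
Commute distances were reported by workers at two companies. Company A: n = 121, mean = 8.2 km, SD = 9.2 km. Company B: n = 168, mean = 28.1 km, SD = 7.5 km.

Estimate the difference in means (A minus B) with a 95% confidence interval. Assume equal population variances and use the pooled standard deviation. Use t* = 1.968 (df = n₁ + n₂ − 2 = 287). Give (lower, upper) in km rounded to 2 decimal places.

(-21.84, -17.96)

Pooled variance s_p² = [120·9.2² + 167·7.5²] / (121+168−2) = 68.1204, so s_p = 8.2535.
SE_diff = s_p·√(1/n₁ + 1/n₂) = 8.2535·√(1/121 + 1/168) = 0.9841.
t* = 1.968; margin = 1.968 × 0.9841 = 1.9367.
Difference = 8.2 − 28.1 = -19.9000.
-19.9000 ± 1.9367 → (-21.84, -17.96).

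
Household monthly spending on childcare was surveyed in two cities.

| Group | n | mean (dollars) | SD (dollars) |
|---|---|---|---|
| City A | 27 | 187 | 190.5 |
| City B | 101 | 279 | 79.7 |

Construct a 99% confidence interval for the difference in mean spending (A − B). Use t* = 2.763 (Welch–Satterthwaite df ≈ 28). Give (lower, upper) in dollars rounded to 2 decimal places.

(-195.64, 11.64)

Per-group SEs: s₁/√n₁ = 190.5/√27 = 36.6617, s₂/√n₂ = 79.7/√101 = 7.9304.
Unpooled SE of the difference: √(1344.08024689 + 62.89124416) = 37.5096.
Margin of error = t* · SE = 2.763 × 37.5096 = 103.6390.
x̄₁ − x̄₂ = 187 − 279 = -92.0000.
CI: -92.0000 ± 103.6390 = (-195.64, 11.64).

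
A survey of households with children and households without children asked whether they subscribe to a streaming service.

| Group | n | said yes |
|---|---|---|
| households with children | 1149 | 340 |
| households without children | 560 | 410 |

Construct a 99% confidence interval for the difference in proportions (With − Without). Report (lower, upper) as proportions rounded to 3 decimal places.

Sample proportions: 340/1149 = 0.2959, 410/560 = 0.7321.
Each SE is √(p̂(1−p̂)/n): √(0.2959·0.7041/1149) = 0.01347 and √(0.7321·0.2679/560) = 0.01871.
SE(p̂₁ − p̂₂) = √(SE₁² + SE₂²) = √(0.0001814409 + 0.0003500641) = 0.02305, since the two samples are independent.
At 99% confidence z* = 2.576; margin = 2.576 × 0.02305 = 0.05938.
The difference is 0.2959 − 0.7321 = -0.4362, so the interval is -0.4362 ± 0.05938 = (-0.496, -0.377).

(-0.496, -0.377)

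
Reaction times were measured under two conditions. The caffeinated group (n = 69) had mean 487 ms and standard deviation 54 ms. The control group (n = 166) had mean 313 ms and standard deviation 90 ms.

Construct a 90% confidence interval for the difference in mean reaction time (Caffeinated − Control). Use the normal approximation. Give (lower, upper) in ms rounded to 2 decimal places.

(158.30, 189.70)

Standard errors of each mean: 54/√69 = 6.5008 and 90/√166 = 6.9854.
SE(x̄₁ − x̄₂) = √(6.5008² + 6.9854²) = 9.5423 for independent samples with unequal variances.
With z* = 1.645, the margin is 1.645 × 9.5423 = 15.6971.
x̄₁ − x̄₂ = 487 − 313 = 174.0000; the interval is 174.0000 ± 15.6971 = (158.30, 189.70).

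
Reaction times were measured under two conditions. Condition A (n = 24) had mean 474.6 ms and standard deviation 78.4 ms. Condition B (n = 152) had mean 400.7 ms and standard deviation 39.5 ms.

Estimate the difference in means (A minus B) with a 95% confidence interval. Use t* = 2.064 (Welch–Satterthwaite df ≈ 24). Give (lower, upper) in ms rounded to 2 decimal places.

Per-group SEs: s₁/√n₁ = 78.4/√24 = 16.0033, s₂/√n₂ = 39.5/√152 = 3.2039.
Unpooled SE of the difference: √(256.10561089 + 10.26497521) = 16.3209.
Margin of error = t* · SE = 2.064 × 16.3209 = 33.6863.
x̄₁ − x̄₂ = 474.6 − 400.7 = 73.9000.
CI: 73.9000 ± 33.6863 = (40.21, 107.59).

(40.21, 107.59)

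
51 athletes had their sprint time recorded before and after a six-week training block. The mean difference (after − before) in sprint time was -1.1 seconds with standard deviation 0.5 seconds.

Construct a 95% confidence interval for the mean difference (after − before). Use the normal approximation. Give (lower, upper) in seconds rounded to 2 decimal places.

(-1.24, -0.96)

Paired design: SE = s_d/√n = 0.5/√51 = 0.0700.
z* = 1.960; margin of error = 1.960 × 0.0700 = 0.1372.
-1.1 ± 0.1372 → (-1.24, -0.96).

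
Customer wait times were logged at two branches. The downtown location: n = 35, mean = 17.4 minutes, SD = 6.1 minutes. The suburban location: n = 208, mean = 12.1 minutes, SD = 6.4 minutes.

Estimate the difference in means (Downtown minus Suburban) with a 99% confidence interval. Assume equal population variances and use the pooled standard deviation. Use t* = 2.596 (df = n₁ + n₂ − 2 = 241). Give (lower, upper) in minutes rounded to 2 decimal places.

Pooled variance s_p² = [34·6.1² + 207·6.4²] / (35+208−2) = 40.4310, so s_p = 6.3585.
SE_diff = s_p·√(1/n₁ + 1/n₂) = 6.3585·√(1/35 + 1/208) = 1.1617.
t* = 2.596; margin = 2.596 × 1.1617 = 3.0158.
Difference = 17.4 − 12.1 = 5.3000.
5.3000 ± 3.0158 → (2.28, 8.32).

(2.28, 8.32)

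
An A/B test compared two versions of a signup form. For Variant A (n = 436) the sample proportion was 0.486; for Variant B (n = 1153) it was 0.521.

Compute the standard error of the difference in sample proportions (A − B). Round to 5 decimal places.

Each SE is √(p̂(1−p̂)/n): √(0.4860·0.5140/436) = 0.02394 and √(0.5210·0.4790/1153) = 0.01471.
SE(p̂₁ − p̂₂) = √(SE₁² + SE₂²) = √(0.0005731236 + 0.0002163841) = 0.02810, since the two samples are independent.

0.02810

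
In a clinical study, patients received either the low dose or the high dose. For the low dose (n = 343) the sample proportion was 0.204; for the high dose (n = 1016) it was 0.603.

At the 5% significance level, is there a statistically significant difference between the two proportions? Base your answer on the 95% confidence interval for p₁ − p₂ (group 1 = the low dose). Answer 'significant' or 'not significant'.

significant

The two standard errors are √(0.2040×0.7960/343) = 0.02176 and √(0.6030×0.3970/1016) = 0.01535.
Because the samples are independent, SE_diff = √(0.02176² + 0.01535²) = 0.02663.
Using z* = 1.960 for 95%, ME = 1.960 × 0.02663 = 0.05219.
p̂₁ − p̂₂ = -0.3990; interval -0.3990 ± 0.05219 gives (-0.45119, -0.34681).
The interval (-0.45119, -0.34681) does not contain 0, so the difference is significant.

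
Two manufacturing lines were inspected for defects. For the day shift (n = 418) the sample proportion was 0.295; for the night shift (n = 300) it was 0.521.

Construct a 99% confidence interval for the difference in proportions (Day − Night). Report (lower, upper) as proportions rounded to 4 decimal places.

SE₁ = √(p̂₁(1−p̂₁)/n₁) = √(0.2950·0.7050/418) = 0.02231; SE₂ = √(0.5210·0.4790/300) = 0.02884.
Independent samples: SE of the difference = √(SE₁² + SE₂²) = √(0.0004977361 + 0.0008317456) = 0.03646.
z* for 99% confidence is 2.576, so the margin of error is 2.576 × 0.03646 = 0.09392.
Point estimate p̂₁ − p̂₂ = 0.2950 − 0.5210 = -0.2260.
-0.2260 ± 0.09392 → (-0.3199, -0.1321).

(-0.3199, -0.1321)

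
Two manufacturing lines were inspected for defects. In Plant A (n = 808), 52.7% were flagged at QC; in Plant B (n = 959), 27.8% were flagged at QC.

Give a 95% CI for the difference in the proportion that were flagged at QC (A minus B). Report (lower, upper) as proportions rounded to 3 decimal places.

(0.204, 0.294)

Each SE is √(p̂(1−p̂)/n): √(0.5270·0.4730/808) = 0.01756 and √(0.2780·0.7220/959) = 0.01447.
SE(p̂₁ − p̂₂) = √(SE₁² + SE₂²) = √(0.0003083536 + 0.0002093809) = 0.02275, since the two samples are independent.
At 95% confidence z* = 1.960; margin = 1.960 × 0.02275 = 0.04459.
The difference is 0.5270 − 0.2780 = 0.2490, so the interval is 0.2490 ± 0.04459 = (0.204, 0.294).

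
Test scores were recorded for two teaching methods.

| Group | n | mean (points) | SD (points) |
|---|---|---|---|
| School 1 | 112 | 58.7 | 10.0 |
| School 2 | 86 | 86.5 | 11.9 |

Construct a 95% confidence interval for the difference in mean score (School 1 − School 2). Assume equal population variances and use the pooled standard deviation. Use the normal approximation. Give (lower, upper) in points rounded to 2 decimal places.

s_p = √[((n₁−1)s₁² + (n₂−1)s₂²)/(n₁+n₂−2)] = √[(111·10.0² + 85·11.9²)/196] = 10.8649.
SE = 10.8649·√(1/112 + 1/86) = 1.5578.
With z* = 1.960, margin = 1.960 × 1.5578 = 3.0533.
x̄₁ − x̄₂ = 58.7 − 86.5 = -27.8000; interval -27.8000 ± 3.0533 = (-30.85, -24.75).

(-30.85, -24.75)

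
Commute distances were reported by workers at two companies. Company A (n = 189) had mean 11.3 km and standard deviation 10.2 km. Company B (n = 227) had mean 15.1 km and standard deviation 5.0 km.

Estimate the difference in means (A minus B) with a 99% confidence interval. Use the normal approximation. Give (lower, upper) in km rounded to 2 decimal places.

SE₁ = s₁/√n₁ = 10.2/√189 = 0.7419; SE₂ = 5.0/√227 = 0.3319.
Independent samples, unequal variances: SE_diff = √(SE₁² + SE₂²) = √(0.55041561 + 0.11015761) = 0.8128.
z* = 2.576, so margin of error = 2.576 × 0.8128 = 2.0938.
Difference in means = 11.3 − 15.1 = -3.8000.
-3.8000 ± 2.0938 → (-5.89, -1.71).

(-5.89, -1.71)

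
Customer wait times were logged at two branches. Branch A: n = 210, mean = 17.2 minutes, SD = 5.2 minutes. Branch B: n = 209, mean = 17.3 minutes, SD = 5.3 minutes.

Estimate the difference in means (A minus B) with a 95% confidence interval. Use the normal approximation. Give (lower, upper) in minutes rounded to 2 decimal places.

SE₁ = s₁/√n₁ = 5.2/√210 = 0.3588; SE₂ = 5.3/√209 = 0.3666.
Independent samples, unequal variances: SE_diff = √(SE₁² + SE₂²) = √(0.12873744 + 0.13439556) = 0.5130.
z* = 1.960, so margin of error = 1.960 × 0.5130 = 1.0055.
Difference in means = 17.2 − 17.3 = -0.1000.
-0.1000 ± 1.0055 → (-1.11, 0.91).

(-1.11, 0.91)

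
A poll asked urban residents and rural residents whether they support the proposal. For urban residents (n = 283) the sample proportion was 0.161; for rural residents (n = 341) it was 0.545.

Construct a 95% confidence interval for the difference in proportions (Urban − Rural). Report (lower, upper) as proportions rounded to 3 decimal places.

(-0.452, -0.316)

Each SE is √(p̂(1−p̂)/n): √(0.1610·0.8390/283) = 0.02185 and √(0.5450·0.4550/341) = 0.02697.
SE(p̂₁ − p̂₂) = √(SE₁² + SE₂²) = √(0.0004774225 + 0.0007273809) = 0.03471, since the two samples are independent.
At 95% confidence z* = 1.960; margin = 1.960 × 0.03471 = 0.06803.
The difference is 0.1610 − 0.5450 = -0.3840, so the interval is -0.3840 ± 0.06803 = (-0.452, -0.316).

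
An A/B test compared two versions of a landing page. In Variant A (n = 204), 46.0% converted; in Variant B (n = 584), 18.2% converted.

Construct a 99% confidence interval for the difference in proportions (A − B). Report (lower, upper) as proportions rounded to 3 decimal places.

(0.179, 0.377)

SE₁ = √(p̂₁(1−p̂₁)/n₁) = √(0.4600·0.5400/204) = 0.03489; SE₂ = √(0.1820·0.8180/584) = 0.01597.
Independent samples: SE of the difference = √(SE₁² + SE₂²) = √(0.0012173121 + 0.0002550409) = 0.03837.
z* for 99% confidence is 2.576, so the margin of error is 2.576 × 0.03837 = 0.09884.
Point estimate p̂₁ − p̂₂ = 0.4600 − 0.1820 = 0.2780.
0.2780 ± 0.09884 → (0.179, 0.377).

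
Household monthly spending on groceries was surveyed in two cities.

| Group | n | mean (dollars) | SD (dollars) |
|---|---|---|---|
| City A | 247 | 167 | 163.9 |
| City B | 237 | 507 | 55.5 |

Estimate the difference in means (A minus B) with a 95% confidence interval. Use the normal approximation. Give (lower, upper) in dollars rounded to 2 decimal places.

SE₁ = s₁/√n₁ = 163.9/√247 = 10.4287; SE₂ = 55.5/√237 = 3.6051.
Independent samples, unequal variances: SE_diff = √(SE₁² + SE₂²) = √(108.75778369 + 12.99674601) = 11.0342.
z* = 1.960, so margin of error = 1.960 × 11.0342 = 21.6270.
Difference in means = 167 − 507 = -340.0000.
-340.0000 ± 21.6270 → (-361.63, -318.37).

(-361.63, -318.37)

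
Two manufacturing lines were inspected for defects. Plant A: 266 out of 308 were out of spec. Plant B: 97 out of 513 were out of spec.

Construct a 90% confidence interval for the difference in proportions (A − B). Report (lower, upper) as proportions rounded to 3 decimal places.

p̂₁ = 266/308 = 0.8636 and p̂₂ = 97/513 = 0.1891.
SE₁ = √(p̂₁(1−p̂₁)/n₁) = √(0.8636·0.1364/308) = 0.01956; SE₂ = √(0.1891·0.8109/513) = 0.01729.
Independent samples: SE of the difference = √(SE₁² + SE₂²) = √(0.0003825936 + 0.0002989441) = 0.02611.
z* for 90% confidence is 1.645, so the margin of error is 1.645 × 0.02611 = 0.04295.
Point estimate p̂₁ − p̂₂ = 0.8636 − 0.1891 = 0.6745.
0.6745 ± 0.04295 → (0.632, 0.717).

(0.632, 0.717)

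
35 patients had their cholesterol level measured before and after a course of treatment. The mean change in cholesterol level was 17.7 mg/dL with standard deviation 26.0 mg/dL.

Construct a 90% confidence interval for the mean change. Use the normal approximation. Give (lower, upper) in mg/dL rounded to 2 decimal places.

Paired design: SE = s_d/√n = 26.0/√35 = 4.3948.
z* = 1.645; margin of error = 1.645 × 4.3948 = 7.2294.
17.7 ± 7.2294 → (10.47, 24.93).

(10.47, 24.93)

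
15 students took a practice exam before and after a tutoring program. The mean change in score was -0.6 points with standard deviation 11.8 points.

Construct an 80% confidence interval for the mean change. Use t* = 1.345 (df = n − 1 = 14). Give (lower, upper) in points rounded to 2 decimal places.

This is a matched-pairs design, so SE = s_d/√n = 11.8/√15 = 3.0467.
Margin = 1.345 × 3.0467 = 4.0978; the interval is -0.6 ± 4.0978 = (-4.70, 3.50).

(-4.70, 3.50)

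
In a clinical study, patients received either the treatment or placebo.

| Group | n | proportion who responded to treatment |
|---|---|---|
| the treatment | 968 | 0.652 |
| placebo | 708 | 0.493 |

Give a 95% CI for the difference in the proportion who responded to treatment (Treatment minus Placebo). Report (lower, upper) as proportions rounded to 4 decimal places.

(0.1115, 0.2065)

SE₁ = √(p̂₁(1−p̂₁)/n₁) = √(0.6520·0.3480/968) = 0.01531; SE₂ = √(0.4930·0.5070/708) = 0.01879.
Independent samples: SE of the difference = √(SE₁² + SE₂²) = √(0.0002343961 + 0.0003530641) = 0.02424.
z* for 95% confidence is 1.960, so the margin of error is 1.960 × 0.02424 = 0.04751.
Point estimate p̂₁ − p̂₂ = 0.6520 − 0.4930 = 0.1590.
0.1590 ± 0.04751 → (0.1115, 0.2065).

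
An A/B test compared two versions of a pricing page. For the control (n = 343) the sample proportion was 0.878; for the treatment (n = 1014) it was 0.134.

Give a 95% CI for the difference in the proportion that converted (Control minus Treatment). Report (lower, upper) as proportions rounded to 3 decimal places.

Each SE is √(p̂(1−p̂)/n): √(0.8780·0.1220/343) = 0.01767 and √(0.1340·0.8660/1014) = 0.01070.
SE(p̂₁ − p̂₂) = √(SE₁² + SE₂²) = √(0.0003122289 + 0.00011449) = 0.02066, since the two samples are independent.
At 95% confidence z* = 1.960; margin = 1.960 × 0.02066 = 0.04049.
The difference is 0.8780 − 0.1340 = 0.7440, so the interval is 0.7440 ± 0.04049 = (0.704, 0.784).

(0.704, 0.784)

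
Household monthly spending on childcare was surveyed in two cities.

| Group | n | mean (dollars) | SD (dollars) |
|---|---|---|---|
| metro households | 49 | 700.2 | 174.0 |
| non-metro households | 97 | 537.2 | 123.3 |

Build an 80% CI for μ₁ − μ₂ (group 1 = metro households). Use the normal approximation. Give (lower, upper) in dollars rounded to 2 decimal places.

SE₁ = s₁/√n₁ = 174.0/√49 = 24.8571; SE₂ = 123.3/√97 = 12.5192.
Independent samples, unequal variances: SE_diff = √(SE₁² + SE₂²) = √(617.87542041 + 156.73036864) = 27.8317.
z* = 1.282, so margin of error = 1.282 × 27.8317 = 35.6802.
Difference in means = 700.2 − 537.2 = 163.0000.
163.0000 ± 35.6802 → (127.32, 198.68).

(127.32, 198.68)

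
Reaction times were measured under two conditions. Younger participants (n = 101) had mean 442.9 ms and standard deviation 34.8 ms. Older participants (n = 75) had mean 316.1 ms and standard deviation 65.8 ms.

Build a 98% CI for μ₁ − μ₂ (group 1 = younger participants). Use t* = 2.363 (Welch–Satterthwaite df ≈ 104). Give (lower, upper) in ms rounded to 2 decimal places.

(107.07, 146.53)

Standard errors of each mean: 34.8/√101 = 3.4627 and 65.8/√75 = 7.5979.
SE(x̄₁ − x̄₂) = √(3.4627² + 7.5979²) = 8.3498 for independent samples with unequal variances.
With t* = 2.363, the margin is 2.363 × 8.3498 = 19.7306.
x̄₁ − x̄₂ = 442.9 − 316.1 = 126.8000; the interval is 126.8000 ± 19.7306 = (107.07, 146.53).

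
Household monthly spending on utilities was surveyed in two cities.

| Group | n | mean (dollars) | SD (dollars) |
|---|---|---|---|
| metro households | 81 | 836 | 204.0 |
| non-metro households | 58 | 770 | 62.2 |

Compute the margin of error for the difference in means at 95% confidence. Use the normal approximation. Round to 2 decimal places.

47.22

SE₁ = s₁/√n₁ = 204.0/√81 = 22.6667; SE₂ = 62.2/√58 = 8.1673.
Independent samples, unequal variances: SE_diff = √(SE₁² + SE₂²) = √(513.77928889 + 66.70478929) = 24.0932.
z* = 1.960, so margin of error = 1.960 × 24.0932 = 47.2227.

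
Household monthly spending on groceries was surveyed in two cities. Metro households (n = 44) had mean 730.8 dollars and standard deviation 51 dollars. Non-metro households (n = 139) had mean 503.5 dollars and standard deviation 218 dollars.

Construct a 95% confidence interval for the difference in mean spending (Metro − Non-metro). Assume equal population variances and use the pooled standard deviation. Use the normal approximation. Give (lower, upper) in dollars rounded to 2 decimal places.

Pooled variance s_p² = [43·51² + 138·218²] / (44+139−2) = 36851.6851, so s_p = 191.9679.
SE_diff = s_p·√(1/n₁ + 1/n₂) = 191.9679·√(1/44 + 1/139) = 33.2063.
z* = 1.960; margin = 1.960 × 33.2063 = 65.0843.
Difference = 730.8 − 503.5 = 227.3000.
227.3000 ± 65.0843 → (162.22, 292.38).

(162.22, 292.38)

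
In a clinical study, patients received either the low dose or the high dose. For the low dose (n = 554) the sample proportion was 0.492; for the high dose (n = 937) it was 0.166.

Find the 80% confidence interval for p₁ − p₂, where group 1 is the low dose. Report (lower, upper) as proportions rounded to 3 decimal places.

(0.295, 0.357)

Each SE is √(p̂(1−p̂)/n): √(0.4920·0.5080/554) = 0.02124 and √(0.1660·0.8340/937) = 0.01216.
SE(p̂₁ − p̂₂) = √(SE₁² + SE₂²) = √(0.0004511376 + 0.0001478656) = 0.02447, since the two samples are independent.
At 80% confidence z* = 1.282; margin = 1.282 × 0.02447 = 0.03137.
The difference is 0.4920 − 0.1660 = 0.3260, so the interval is 0.3260 ± 0.03137 = (0.295, 0.357).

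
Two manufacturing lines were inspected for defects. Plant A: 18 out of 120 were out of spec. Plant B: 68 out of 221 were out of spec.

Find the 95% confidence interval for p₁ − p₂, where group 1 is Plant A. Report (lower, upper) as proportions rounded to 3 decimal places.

Sample proportions: 18/120 = 0.1500, 68/221 = 0.3077.
Each SE is √(p̂(1−p̂)/n): √(0.1500·0.8500/120) = 0.03260 and √(0.3077·0.6923/221) = 0.03105.
SE(p̂₁ − p̂₂) = √(SE₁² + SE₂²) = √(0.00106276 + 0.0009641025) = 0.04502, since the two samples are independent.
At 95% confidence z* = 1.960; margin = 1.960 × 0.04502 = 0.08824.
The difference is 0.1500 − 0.3077 = -0.1577, so the interval is -0.1577 ± 0.08824 = (-0.246, -0.069).

(-0.246, -0.069)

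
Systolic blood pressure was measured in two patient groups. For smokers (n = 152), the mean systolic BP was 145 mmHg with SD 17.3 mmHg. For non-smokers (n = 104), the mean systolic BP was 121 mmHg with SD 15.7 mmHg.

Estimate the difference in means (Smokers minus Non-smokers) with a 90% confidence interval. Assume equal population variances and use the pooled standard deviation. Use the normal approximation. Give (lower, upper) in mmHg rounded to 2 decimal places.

(20.51, 27.49)

s_p = √[((n₁−1)s₁² + (n₂−1)s₂²)/(n₁+n₂−2)] = √[(151·17.3² + 103·15.7²)/254] = 16.6697.
SE = 16.6697·√(1/152 + 1/104) = 2.1213.
With z* = 1.645, margin = 1.645 × 2.1213 = 3.4895.
x̄₁ − x̄₂ = 145 − 121 = 24.0000; interval 24.0000 ± 3.4895 = (20.51, 27.49).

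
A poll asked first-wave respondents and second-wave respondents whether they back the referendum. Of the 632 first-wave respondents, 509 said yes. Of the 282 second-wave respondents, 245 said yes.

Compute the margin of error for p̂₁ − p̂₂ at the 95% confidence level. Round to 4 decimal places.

0.0501

Sample proportions: 509/632 = 0.8054, 245/282 = 0.8688.
Each SE is √(p̂(1−p̂)/n): √(0.8054·0.1946/632) = 0.01575 and √(0.8688·0.1312/282) = 0.02010.
SE(p̂₁ − p̂₂) = √(SE₁² + SE₂²) = √(0.0002480625 + 0.00040401) = 0.02554, since the two samples are independent.
At 95% confidence z* = 1.960; margin = 1.960 × 0.02554 = 0.05006.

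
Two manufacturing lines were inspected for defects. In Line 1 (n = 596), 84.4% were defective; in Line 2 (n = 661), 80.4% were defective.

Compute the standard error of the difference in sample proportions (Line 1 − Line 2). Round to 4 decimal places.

0.0214

SE₁ = √(p̂₁(1−p̂₁)/n₁) = √(0.8440·0.1560/596) = 0.01486; SE₂ = √(0.8040·0.1960/661) = 0.01544.
Independent samples: SE of the difference = √(SE₁² + SE₂²) = √(0.0002208196 + 0.0002383936) = 0.02143.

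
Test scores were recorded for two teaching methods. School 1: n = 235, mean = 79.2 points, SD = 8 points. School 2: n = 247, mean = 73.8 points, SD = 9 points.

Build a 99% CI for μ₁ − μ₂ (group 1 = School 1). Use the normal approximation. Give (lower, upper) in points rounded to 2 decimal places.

(3.40, 7.40)

Standard errors of each mean: 8/√235 = 0.5219 and 9/√247 = 0.5727.
SE(x̄₁ − x̄₂) = √(0.5219² + 0.5727²) = 0.7748 for independent samples with unequal variances.
With z* = 2.576, the margin is 2.576 × 0.7748 = 1.9959.
x̄₁ − x̄₂ = 79.2 − 73.8 = 5.4000; the interval is 5.4000 ± 1.9959 = (3.40, 7.40).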